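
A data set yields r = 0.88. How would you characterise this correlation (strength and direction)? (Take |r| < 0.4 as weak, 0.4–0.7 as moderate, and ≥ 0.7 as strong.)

strong positive

r = 0.88 > 0 so the relationship is positive.
|r| = 0.88, which falls in the strong range.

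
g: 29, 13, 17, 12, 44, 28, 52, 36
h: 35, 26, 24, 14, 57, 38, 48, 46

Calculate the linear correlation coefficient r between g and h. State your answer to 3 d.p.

n = 8, Σg = 231, Σh = 288, Σg² = 8163, Σh² = 11786, Σgh = 9653
nΣgh − ΣgΣh = 77224 − 66528 = 10696
nΣg² − (Σg)² = 65304 − 53361 = 11943; nΣh² − (Σh)² = 94288 − 82944 = 11344
r = 10696 / √(11943 × 11344) = 10696 / 11639.6474 ≈ 0.919

0.919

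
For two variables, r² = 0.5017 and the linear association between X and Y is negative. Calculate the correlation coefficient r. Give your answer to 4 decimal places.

|r| = √0.5017 = 0.7083
The association is negative, so r = −0.7083.

-0.7083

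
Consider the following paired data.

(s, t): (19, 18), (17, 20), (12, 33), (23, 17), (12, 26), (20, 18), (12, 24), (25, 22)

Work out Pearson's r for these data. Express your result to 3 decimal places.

-0.702

n = 8, Σs = 140, Σt = 178, Σs² = 2636, Σt² = 4162, Σst = 2979
nΣst − ΣsΣt = 23832 − 24920 = -1088
nΣs² − (Σs)² = 21088 − 19600 = 1488; nΣt² − (Σt)² = 33296 − 31684 = 1612
r = -1088 / √(1488 × 1612) = -1088 / 1548.7595 ≈ -0.702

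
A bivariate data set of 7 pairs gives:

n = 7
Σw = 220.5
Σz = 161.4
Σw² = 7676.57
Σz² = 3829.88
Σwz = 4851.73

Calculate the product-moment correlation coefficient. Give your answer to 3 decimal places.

-0.825

r = (nΣwz − ΣwΣz) / √[(nΣw² − (Σw)²)(nΣz² − (Σz)²)]
Numerator: 7×4851.73 − 220.5×161.4 = -1626.59
Denominator: √[(53735.99 − 48620.25)(26809.16 − 26049.96)] = √[5115.74 × 759.2] = 1970.7536
r = -1626.59 / 1970.7536 ≈ -0.825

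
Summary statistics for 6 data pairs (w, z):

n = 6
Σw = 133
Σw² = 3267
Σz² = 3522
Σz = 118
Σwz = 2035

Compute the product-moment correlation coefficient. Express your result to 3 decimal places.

-0.938

r = (nΣwz − ΣwΣz) / √[(nΣw² − (Σw)²)(nΣz² − (Σz)²)]
Numerator: 6×2035 − 133×118 = -3484
Denominator: √[(19602 − 17689)(21132 − 13924)] = √[1913 × 7208] = 3713.3414
r = -3484 / 3713.3414 ≈ -0.938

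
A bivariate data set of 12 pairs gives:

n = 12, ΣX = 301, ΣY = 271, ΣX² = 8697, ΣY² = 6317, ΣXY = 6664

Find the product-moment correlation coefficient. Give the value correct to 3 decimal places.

-0.281

r = (nΣXY − ΣXΣY) / √[(nΣX² − (ΣX)²)(nΣY² − (ΣY)²)]
Numerator: 12×6664 − 301×271 = -1603
Denominator: √[(104364 − 90601)(75804 − 73441)] = √[13763 × 2363] = 5702.8036
r = -1603 / 5702.8036 ≈ -0.281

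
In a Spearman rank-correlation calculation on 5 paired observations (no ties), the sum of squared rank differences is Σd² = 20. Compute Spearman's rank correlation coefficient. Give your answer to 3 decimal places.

0.000

ρ = 1 − 6Σd² / [n(n²−1)] = 1 − 6×20 / (5×24)
  = 1 − 120/120 = 1 − 1.0000 ≈ 0.000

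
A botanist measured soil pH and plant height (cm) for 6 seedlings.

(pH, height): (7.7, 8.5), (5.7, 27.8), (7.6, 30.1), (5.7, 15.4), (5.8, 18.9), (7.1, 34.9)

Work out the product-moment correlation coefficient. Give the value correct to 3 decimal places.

0.060

n = 6, Σx = 39.6, Σy = 135.6, Σx² = 266.08, Σy² = 3563.48, Σxy = 897.86
nΣxy − ΣxΣy = 5387.16 − 5369.76 = 17.4
nΣx² − (Σx)² = 1596.48 − 1568.16 = 28.32; nΣy² − (Σy)² = 21380.88 − 18387.36 = 2993.52
r = 17.4 / √(28.32 × 2993.52) = 17.4 / 291.1640 ≈ 0.060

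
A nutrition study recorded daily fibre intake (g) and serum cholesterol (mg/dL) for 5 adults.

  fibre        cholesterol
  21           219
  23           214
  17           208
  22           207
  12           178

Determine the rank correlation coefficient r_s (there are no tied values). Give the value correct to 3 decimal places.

Rank fibre: 3, 5, 2, 4, 1
Rank cholesterol: 5, 4, 3, 2, 1
d = rank(fibre) − rank(cholesterol): -2, 1, -1, 2, 0; Σd² = 10
ρ = 1 − 6Σd² / [n(n²−1)] = 1 − 6×10 / (5×24) = 1 − 60/120 ≈ 0.500

0.500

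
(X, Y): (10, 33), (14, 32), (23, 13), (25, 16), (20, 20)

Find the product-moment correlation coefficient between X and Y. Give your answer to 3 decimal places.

-0.956

n = 5, ΣX = 92, ΣY = 114, ΣX² = 1850, ΣY² = 2938, ΣXY = 1877
nΣXY − ΣXΣY = 9385 − 10488 = -1103
nΣX² − (ΣX)² = 9250 − 8464 = 786; nΣY² − (ΣY)² = 14690 − 12996 = 1694
r = -1103 / √(786 × 1694) = -1103 / 1153.8995 ≈ -0.956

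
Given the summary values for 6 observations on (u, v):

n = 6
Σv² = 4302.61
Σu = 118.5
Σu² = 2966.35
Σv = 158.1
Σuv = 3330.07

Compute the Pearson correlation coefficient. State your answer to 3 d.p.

r = (nΣuv − ΣuΣv) / √[(nΣu² − (Σu)²)(nΣv² − (Σv)²)]
Numerator: 6×3330.07 − 118.5×158.1 = 1245.57
Denominator: √[(17798.1 − 14042.25)(25815.66 − 24995.61)] = √[3755.85 × 820.05] = 1754.9885
r = 1245.57 / 1754.9885 ≈ 0.710

0.710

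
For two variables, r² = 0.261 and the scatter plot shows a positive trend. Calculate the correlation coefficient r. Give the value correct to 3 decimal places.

|r| = √0.261 = 0.511
The association is positive, so r = 0.511.

0.511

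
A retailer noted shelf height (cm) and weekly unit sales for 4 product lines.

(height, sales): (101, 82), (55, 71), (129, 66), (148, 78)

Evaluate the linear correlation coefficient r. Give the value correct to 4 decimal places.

n = 4, Σx = 433, Σy = 297, Σx² = 51771, Σy² = 22205, Σxy = 32245
nΣxy − ΣxΣy = 128980 − 128601 = 379
nΣx² − (Σx)² = 207084 − 187489 = 19595; nΣy² − (Σy)² = 88820 − 88209 = 611
r = 379 / √(19595 × 611) = 379 / 3460.1366 ≈ 0.1095

0.1095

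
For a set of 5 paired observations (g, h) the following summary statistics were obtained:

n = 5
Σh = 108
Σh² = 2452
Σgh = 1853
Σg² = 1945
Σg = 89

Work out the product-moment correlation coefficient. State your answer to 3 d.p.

-0.335

r = (nΣgh − ΣgΣh) / √[(nΣg² − (Σg)²)(nΣh² − (Σh)²)]
Numerator: 5×1853 − 89×108 = -347
Denominator: √[(9725 − 7921)(12260 − 11664)] = √[1804 × 596] = 1036.9108
r = -347 / 1036.9108 ≈ -0.335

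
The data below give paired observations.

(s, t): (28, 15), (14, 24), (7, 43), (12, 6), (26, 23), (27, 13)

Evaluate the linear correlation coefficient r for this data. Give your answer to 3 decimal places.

n = 6, Σs = 114, Σt = 124, Σs² = 2578, Σt² = 3384, Σst = 2078
nΣst − ΣsΣt = 12468 − 14136 = -1668
nΣs² − (Σs)² = 15468 − 12996 = 2472; nΣt² − (Σt)² = 20304 − 15376 = 4928
r = -1668 / √(2472 × 4928) = -1668 / 3490.2745 ≈ -0.478

-0.478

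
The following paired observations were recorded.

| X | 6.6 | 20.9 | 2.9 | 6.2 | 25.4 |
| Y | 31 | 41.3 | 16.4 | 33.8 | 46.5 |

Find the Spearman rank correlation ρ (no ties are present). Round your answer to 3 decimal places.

0.900

Rank X: 3, 4, 1, 2, 5
Rank Y: 2, 4, 1, 3, 5
d = rank(X) − rank(Y): 1, 0, 0, -1, 0; Σd² = 2
ρ = 1 − 6Σd² / [n(n²−1)] = 1 − 6×2 / (5×24) = 1 − 12/120 ≈ 0.900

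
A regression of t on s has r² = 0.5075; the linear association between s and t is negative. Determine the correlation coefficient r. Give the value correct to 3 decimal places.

-0.712

|r| = √0.5075 = 0.712
The association is negative, so r = −0.712.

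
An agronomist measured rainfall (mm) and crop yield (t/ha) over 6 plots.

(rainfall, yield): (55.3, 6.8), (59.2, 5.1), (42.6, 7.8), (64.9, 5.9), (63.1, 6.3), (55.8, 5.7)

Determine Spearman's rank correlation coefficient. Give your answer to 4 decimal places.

Rank rainfall: 2, 4, 1, 6, 5, 3
Rank yield: 5, 1, 6, 3, 4, 2
d = rank(rainfall) − rank(yield): -3, 3, -5, 3, 1, 1; Σd² = 54
ρ = 1 − 6Σd² / [n(n²−1)] = 1 − 6×54 / (6×35) = 1 − 324/210 ≈ -0.5429

-0.5429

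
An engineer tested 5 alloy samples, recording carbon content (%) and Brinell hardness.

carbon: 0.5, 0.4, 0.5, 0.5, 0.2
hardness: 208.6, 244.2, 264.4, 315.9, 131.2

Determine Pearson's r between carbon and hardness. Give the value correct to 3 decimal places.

n = 5, Σx = 2.1, Σy = 1164.3, Σx² = 0.95, Σy² = 290061.21, Σxy = 518.37
nΣxy − ΣxΣy = 2591.85 − 2445.03 = 146.82
nΣx² − (Σx)² = 4.75 − 4.41 = 0.34; nΣy² − (Σy)² = 1450306.05 − 1355594.49 = 94711.56
r = 146.82 / √(0.34 × 94711.56) = 146.82 / 179.4490 ≈ 0.818

0.818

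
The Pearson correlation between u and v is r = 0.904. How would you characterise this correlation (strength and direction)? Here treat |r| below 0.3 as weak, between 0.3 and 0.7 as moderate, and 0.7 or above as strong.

r = 0.904 > 0 so the relationship is positive.
|r| = 0.904, which falls in the strong range.

strong positive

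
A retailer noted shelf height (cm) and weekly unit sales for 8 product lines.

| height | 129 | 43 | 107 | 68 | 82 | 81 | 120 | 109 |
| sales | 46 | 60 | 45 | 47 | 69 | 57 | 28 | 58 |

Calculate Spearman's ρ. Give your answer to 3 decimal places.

-0.548

Rank height: 8, 1, 5, 2, 4, 3, 7, 6
Rank sales: 3, 7, 2, 4, 8, 5, 1, 6
d = rank(height) − rank(sales): 5, -6, 3, -2, -4, -2, 6, 0; Σd² = 130
ρ = 1 − 6Σd² / [n(n²−1)] = 1 − 6×130 / (8×63) = 1 − 780/504 ≈ -0.548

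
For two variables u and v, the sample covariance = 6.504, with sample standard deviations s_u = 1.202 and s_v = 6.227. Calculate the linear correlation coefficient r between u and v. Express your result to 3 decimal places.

0.869

r = Cov(u,v) / (s_u · s_v) = 6.504 / (1.202 × 6.227)
  = 6.504 / 7.4849 ≈ 0.869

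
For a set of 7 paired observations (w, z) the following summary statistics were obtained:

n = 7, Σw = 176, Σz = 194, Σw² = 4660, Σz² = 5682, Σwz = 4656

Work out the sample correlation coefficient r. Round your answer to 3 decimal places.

-0.828

r = (nΣwz − ΣwΣz) / √[(nΣw² − (Σw)²)(nΣz² − (Σz)²)]
Numerator: 7×4656 − 176×194 = -1552
Denominator: √[(32620 − 30976)(39774 − 37636)] = √[1644 × 2138] = 1874.7992
r = -1552 / 1874.7992 ≈ -0.828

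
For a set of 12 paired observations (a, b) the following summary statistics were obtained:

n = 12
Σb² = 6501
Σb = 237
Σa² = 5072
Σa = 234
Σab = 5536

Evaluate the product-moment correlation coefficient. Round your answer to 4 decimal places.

0.9501

r = (nΣab − ΣaΣb) / √[(nΣa² − (Σa)²)(nΣb² − (Σb)²)]
Numerator: 12×5536 − 234×237 = 10974
Denominator: √[(60864 − 54756)(78012 − 56169)] = √[6108 × 21843] = 11550.6296
r = 10974 / 11550.6296 ≈ 0.9501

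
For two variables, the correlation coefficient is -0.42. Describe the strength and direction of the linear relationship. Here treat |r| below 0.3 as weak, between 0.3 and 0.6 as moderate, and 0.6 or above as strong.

moderate negative

r = -0.42 < 0 so the relationship is negative.
|r| = 0.42, which falls in the moderate range.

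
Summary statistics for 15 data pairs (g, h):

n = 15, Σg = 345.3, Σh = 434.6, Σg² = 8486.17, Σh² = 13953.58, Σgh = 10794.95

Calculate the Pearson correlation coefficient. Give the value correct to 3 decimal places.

0.924

r = (nΣgh − ΣgΣh) / √[(nΣg² − (Σg)²)(nΣh² − (Σh)²)]
Numerator: 15×10794.95 − 345.3×434.6 = 11856.87
Denominator: √[(127292.55 − 119232.09)(209303.7 − 188877.16)] = √[8060.46 × 20426.54] = 12831.4967
r = 11856.87 / 12831.4967 ≈ 0.924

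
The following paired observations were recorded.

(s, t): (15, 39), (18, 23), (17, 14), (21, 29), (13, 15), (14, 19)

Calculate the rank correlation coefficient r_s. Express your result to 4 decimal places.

0.3714

Rank s: 3, 5, 4, 6, 1, 2
Rank t: 6, 4, 1, 5, 2, 3
d = rank(s) − rank(t): -3, 1, 3, 1, -1, -1; Σd² = 22
ρ = 1 − 6Σd² / [n(n²−1)] = 1 − 6×22 / (6×35) = 1 − 132/210 ≈ 0.3714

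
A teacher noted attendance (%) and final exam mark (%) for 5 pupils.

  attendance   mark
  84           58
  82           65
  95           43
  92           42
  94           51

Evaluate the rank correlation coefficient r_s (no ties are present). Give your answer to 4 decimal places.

-0.7000

Rank attendance: 2, 1, 5, 3, 4
Rank mark: 4, 5, 2, 1, 3
d = rank(attendance) − rank(mark): -2, -4, 3, 2, 1; Σd² = 34
ρ = 1 − 6Σd² / [n(n²−1)] = 1 − 6×34 / (5×24) = 1 − 204/120 ≈ -0.7000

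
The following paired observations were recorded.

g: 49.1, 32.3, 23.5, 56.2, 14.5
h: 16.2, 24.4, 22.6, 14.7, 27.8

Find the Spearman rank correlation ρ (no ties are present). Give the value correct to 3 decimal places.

Rank g: 4, 3, 2, 5, 1
Rank h: 2, 4, 3, 1, 5
d = rank(g) − rank(h): 2, -1, -1, 4, -4; Σd² = 38
ρ = 1 − 6Σd² / [n(n²−1)] = 1 − 6×38 / (5×24) = 1 − 228/120 ≈ -0.900

-0.900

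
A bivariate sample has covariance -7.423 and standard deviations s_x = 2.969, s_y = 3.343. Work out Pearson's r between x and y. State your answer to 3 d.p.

-0.748

r = Cov(x,y) / (s_x · s_y) = -7.423 / (2.969 × 3.343)
  = -7.423 / 9.9254 ≈ -0.748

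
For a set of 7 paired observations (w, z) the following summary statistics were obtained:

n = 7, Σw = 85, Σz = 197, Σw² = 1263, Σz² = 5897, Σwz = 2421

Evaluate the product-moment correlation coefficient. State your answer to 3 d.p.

r = (nΣwz − ΣwΣz) / √[(nΣw² − (Σw)²)(nΣz² − (Σz)²)]
Numerator: 7×2421 − 85×197 = 202
Denominator: √[(8841 − 7225)(41279 − 38809)] = √[1616 × 2470] = 1997.8789
r = 202 / 1997.8789 ≈ 0.101

0.101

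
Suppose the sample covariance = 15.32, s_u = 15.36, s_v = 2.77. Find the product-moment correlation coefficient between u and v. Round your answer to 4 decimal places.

0.3601

r = Cov(u,v) / (s_u · s_v) = 15.32 / (15.36 × 2.77)
  = 15.32 / 42.5472 ≈ 0.3601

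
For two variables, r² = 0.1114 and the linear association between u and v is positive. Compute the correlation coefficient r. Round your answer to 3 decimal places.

0.334

|r| = √0.1114 = 0.334
The association is positive, so r = 0.334.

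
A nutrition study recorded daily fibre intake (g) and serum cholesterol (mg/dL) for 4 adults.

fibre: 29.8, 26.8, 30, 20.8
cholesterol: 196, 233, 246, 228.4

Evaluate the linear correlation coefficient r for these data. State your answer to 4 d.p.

n = 4, Σx = 107.4, Σy = 903.4, Σx² = 2938.92, Σy² = 205387.56, Σxy = 24215.92
nΣxy − ΣxΣy = 96863.68 − 97025.16 = -161.48
nΣx² − (Σx)² = 11755.68 − 11534.76 = 220.92; nΣy² − (Σy)² = 821550.24 − 816131.56 = 5418.68
r = -161.48 / √(220.92 × 5418.68) = -161.48 / 1094.1183 ≈ -0.1476

-0.1476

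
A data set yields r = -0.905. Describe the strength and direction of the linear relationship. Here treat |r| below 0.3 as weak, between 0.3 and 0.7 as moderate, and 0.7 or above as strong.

strong negative

r = -0.905 < 0 so the relationship is negative.
|r| = 0.905, which falls in the strong range.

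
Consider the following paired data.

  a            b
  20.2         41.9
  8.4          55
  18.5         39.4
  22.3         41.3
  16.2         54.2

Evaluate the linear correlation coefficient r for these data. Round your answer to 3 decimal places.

n = 5, Σa = 85.6, Σb = 231.8, Σa² = 1580.58, Σb² = 10976.3, Σab = 3836.31
nΣab − ΣaΣb = 19181.55 − 19842.08 = -660.53
nΣa² − (Σa)² = 7902.9 − 7327.36 = 575.54; nΣb² − (Σb)² = 54881.5 − 53731.24 = 1150.26
r = -660.53 / √(575.54 × 1150.26) = -660.53 / 813.6465 ≈ -0.812

-0.812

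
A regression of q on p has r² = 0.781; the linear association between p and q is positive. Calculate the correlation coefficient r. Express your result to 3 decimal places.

0.884

|r| = √0.781 = 0.884
The association is positive, so r = 0.884.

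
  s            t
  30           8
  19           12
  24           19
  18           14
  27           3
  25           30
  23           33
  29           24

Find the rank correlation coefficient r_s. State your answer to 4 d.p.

-0.2143

Rank s: 8, 2, 4, 1, 6, 5, 3, 7
Rank t: 2, 3, 5, 4, 1, 7, 8, 6
d = rank(s) − rank(t): 6, -1, -1, -3, 5, -2, -5, 1; Σd² = 102
ρ = 1 − 6Σd² / [n(n²−1)] = 1 − 6×102 / (8×63) = 1 − 612/504 ≈ -0.2143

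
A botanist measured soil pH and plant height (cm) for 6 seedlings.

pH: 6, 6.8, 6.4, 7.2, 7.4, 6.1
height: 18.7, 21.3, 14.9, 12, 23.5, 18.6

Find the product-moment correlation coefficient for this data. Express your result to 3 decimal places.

n = 6, Σx = 39.9, Σy = 109, Σx² = 267.01, Σy² = 2067.6, Σxy = 726.16
nΣxy − ΣxΣy = 4356.96 − 4349.1 = 7.86
nΣx² − (Σx)² = 1602.06 − 1592.01 = 10.05; nΣy² − (Σy)² = 12405.6 − 11881 = 524.6
r = 7.86 / √(10.05 × 524.6) = 7.86 / 72.6101 ≈ 0.108

0.108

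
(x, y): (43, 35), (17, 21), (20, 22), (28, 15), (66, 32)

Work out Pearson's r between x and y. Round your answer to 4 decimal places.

0.7258

n = 5, Σx = 174, Σy = 125, Σx² = 7678, Σy² = 3399, Σxy = 4834
nΣxy − ΣxΣy = 24170 − 21750 = 2420
nΣx² − (Σx)² = 38390 − 30276 = 8114; nΣy² − (Σy)² = 16995 − 15625 = 1370
r = 2420 / √(8114 × 1370) = 2420 / 3334.0936 ≈ 0.7258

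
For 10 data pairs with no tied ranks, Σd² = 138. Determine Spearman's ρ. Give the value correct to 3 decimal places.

ρ = 1 − 6Σd² / [n(n²−1)] = 1 − 6×138 / (10×99)
  = 1 − 828/990 = 1 − 0.8364 ≈ 0.164

0.164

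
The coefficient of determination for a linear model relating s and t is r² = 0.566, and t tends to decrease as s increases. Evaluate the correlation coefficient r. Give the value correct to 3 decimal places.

|r| = √0.566 = 0.752
The association is negative, so r = −0.752.

-0.752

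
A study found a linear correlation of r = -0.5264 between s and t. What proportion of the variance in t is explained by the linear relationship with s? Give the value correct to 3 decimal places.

0.277

r² = (-0.5264)² = 0.277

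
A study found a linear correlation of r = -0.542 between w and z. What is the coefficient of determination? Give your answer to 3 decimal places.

r² = (-0.542)² = 0.294

0.294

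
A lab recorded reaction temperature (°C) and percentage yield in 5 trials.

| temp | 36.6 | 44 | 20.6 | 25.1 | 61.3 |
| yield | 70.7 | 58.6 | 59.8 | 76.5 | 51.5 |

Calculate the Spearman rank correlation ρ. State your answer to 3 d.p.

Rank temp: 3, 4, 1, 2, 5
Rank yield: 4, 2, 3, 5, 1
d = rank(temp) − rank(yield): -1, 2, -2, -3, 4; Σd² = 34
ρ = 1 − 6Σd² / [n(n²−1)] = 1 − 6×34 / (5×24) = 1 − 204/120 ≈ -0.700

-0.700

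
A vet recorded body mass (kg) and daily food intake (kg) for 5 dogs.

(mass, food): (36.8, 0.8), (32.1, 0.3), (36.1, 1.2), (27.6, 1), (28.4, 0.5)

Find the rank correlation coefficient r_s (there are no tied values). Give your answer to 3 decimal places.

Rank mass: 5, 3, 4, 1, 2
Rank food: 3, 1, 5, 4, 2
d = rank(mass) − rank(food): 2, 2, -1, -3, 0; Σd² = 18
ρ = 1 − 6Σd² / [n(n²−1)] = 1 − 6×18 / (5×24) = 1 − 108/120 ≈ 0.100

0.100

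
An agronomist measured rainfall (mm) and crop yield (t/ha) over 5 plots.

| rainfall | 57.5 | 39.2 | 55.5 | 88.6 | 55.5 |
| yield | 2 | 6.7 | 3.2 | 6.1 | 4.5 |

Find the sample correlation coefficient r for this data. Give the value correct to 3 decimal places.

0.086

n = 5, Σx = 296.3, Σy = 22.5, Σx² = 18853.35, Σy² = 116.59, Σxy = 1345.45
nΣxy − ΣxΣy = 6727.25 − 6666.75 = 60.5
nΣx² − (Σx)² = 94266.75 − 87793.69 = 6473.06; nΣy² − (Σy)² = 582.95 − 506.25 = 76.7
r = 60.5 / √(6473.06 × 76.7) = 60.5 / 704.6160 ≈ 0.086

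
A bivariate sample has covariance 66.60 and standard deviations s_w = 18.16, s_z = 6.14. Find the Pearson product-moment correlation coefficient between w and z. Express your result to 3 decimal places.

0.597

r = Cov(w,z) / (s_w · s_z) = 66.60 / (18.16 × 6.14)
  = 66.60 / 111.5024 ≈ 0.597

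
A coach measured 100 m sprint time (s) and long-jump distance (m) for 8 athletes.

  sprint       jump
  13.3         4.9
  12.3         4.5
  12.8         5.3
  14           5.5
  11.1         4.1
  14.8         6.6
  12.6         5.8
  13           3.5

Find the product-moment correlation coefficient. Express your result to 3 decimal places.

n = 8, Σx = 103.9, Σy = 40.2, Σx² = 1358.03, Σy² = 208.86, Σxy = 527.13
nΣxy − ΣxΣy = 4217.04 − 4176.78 = 40.26
nΣx² − (Σx)² = 10864.24 − 10795.21 = 69.03; nΣy² − (Σy)² = 1670.88 − 1616.04 = 54.84
r = 40.26 / √(69.03 × 54.84) = 40.26 / 61.5273 ≈ 0.654

0.654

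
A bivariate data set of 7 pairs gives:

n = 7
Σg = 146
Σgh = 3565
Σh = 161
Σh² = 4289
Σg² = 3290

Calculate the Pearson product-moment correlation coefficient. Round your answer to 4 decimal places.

r = (nΣgh − ΣgΣh) / √[(nΣg² − (Σg)²)(nΣh² − (Σh)²)]
Numerator: 7×3565 − 146×161 = 1449
Denominator: √[(23030 − 21316)(30023 − 25921)] = √[1714 × 4102] = 2651.5709
r = 1449 / 2651.5709 ≈ 0.5465

0.5465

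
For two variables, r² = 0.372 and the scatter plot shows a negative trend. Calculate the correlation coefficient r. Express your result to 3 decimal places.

|r| = √0.372 = 0.610
The association is negative, so r = −0.610.

-0.610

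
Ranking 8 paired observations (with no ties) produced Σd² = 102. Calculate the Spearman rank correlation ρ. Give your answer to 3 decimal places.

-0.214

ρ = 1 − 6Σd² / [n(n²−1)] = 1 − 6×102 / (8×63)
  = 1 − 612/504 = 1 − 1.2143 ≈ -0.214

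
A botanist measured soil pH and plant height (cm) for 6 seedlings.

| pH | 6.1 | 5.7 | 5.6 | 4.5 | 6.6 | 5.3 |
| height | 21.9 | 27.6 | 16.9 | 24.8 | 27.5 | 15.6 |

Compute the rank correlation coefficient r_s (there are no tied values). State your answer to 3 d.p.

0.429

Rank pH: 5, 4, 3, 1, 6, 2
Rank height: 3, 6, 2, 4, 5, 1
d = rank(pH) − rank(height): 2, -2, 1, -3, 1, 1; Σd² = 20
ρ = 1 − 6Σd² / [n(n²−1)] = 1 − 6×20 / (6×35) = 1 − 120/210 ≈ 0.429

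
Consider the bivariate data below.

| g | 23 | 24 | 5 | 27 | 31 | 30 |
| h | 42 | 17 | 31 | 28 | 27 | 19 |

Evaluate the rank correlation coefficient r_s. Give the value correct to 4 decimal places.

Rank g: 2, 3, 1, 4, 6, 5
Rank h: 6, 1, 5, 4, 3, 2
d = rank(g) − rank(h): -4, 2, -4, 0, 3, 3; Σd² = 54
ρ = 1 − 6Σd² / [n(n²−1)] = 1 − 6×54 / (6×35) = 1 − 324/210 ≈ -0.5429

-0.5429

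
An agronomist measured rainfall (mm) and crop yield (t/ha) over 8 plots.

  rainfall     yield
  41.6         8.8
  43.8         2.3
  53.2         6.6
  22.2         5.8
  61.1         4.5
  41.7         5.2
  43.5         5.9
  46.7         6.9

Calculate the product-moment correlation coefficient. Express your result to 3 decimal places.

-0.115

n = 8, Σx = 353.8, Σy = 46, Σx² = 16517.32, Σy² = 289.64, Σxy = 2017.37
nΣxy − ΣxΣy = 16138.96 − 16274.8 = -135.84
nΣx² − (Σx)² = 132138.56 − 125174.44 = 6964.12; nΣy² − (Σy)² = 2317.12 − 2116 = 201.12
r = -135.84 / √(6964.12 × 201.12) = -135.84 / 1183.4795 ≈ -0.115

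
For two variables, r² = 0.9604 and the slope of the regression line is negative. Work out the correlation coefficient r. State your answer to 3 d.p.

|r| = √0.9604 = 0.980
The association is negative, so r = −0.980.

-0.980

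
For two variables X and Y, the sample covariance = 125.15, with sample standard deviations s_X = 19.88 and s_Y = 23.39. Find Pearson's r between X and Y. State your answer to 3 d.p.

0.269

r = Cov(X,Y) / (s_X · s_Y) = 125.15 / (19.88 × 23.39)
  = 125.15 / 464.9932 ≈ 0.269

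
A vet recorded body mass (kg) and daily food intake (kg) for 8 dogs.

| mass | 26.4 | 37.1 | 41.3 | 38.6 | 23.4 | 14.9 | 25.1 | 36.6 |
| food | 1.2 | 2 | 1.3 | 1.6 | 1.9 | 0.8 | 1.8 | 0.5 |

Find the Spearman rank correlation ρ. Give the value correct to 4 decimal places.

Rank mass: 4, 6, 8, 7, 2, 1, 3, 5
Rank food: 3, 8, 4, 5, 7, 2, 6, 1
d = rank(mass) − rank(food): 1, -2, 4, 2, -5, -1, -3, 4; Σd² = 76
ρ = 1 − 6Σd² / [n(n²−1)] = 1 − 6×76 / (8×63) = 1 − 456/504 ≈ 0.0952

0.0952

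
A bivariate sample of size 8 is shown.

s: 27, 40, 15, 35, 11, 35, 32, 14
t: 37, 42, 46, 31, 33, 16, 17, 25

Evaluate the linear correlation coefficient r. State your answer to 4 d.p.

n = 8, Σs = 209, Σt = 247, Σs² = 6345, Σt² = 8469, Σst = 6271
nΣst − ΣsΣt = 50168 − 51623 = -1455
nΣs² − (Σs)² = 50760 − 43681 = 7079; nΣt² − (Σt)² = 67752 − 61009 = 6743
r = -1455 / √(7079 × 6743) = -1455 / 6908.9577 ≈ -0.2106

-0.2106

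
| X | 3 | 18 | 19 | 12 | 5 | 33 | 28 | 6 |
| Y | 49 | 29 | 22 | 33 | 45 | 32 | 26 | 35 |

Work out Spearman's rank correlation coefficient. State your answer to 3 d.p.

Rank X: 1, 5, 6, 4, 2, 8, 7, 3
Rank Y: 8, 3, 1, 5, 7, 4, 2, 6
d = rank(X) − rank(Y): -7, 2, 5, -1, -5, 4, 5, -3; Σd² = 154
ρ = 1 − 6Σd² / [n(n²−1)] = 1 − 6×154 / (8×63) = 1 − 924/504 ≈ -0.833

-0.833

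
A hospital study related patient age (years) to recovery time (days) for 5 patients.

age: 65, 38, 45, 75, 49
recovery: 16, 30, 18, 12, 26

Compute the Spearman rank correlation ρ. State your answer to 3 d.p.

Rank age: 4, 1, 2, 5, 3
Rank recovery: 2, 5, 3, 1, 4
d = rank(age) − rank(recovery): 2, -4, -1, 4, -1; Σd² = 38
ρ = 1 − 6Σd² / [n(n²−1)] = 1 − 6×38 / (5×24) = 1 − 228/120 ≈ -0.900

-0.900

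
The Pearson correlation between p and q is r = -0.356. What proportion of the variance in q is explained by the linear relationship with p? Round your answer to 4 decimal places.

0.1267

r² = (-0.356)² = 0.1267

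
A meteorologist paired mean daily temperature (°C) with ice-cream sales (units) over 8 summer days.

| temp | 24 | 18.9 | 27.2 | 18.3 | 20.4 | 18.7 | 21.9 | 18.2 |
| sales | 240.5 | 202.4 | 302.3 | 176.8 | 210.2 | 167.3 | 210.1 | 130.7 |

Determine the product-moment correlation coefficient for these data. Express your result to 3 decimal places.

0.933

n = 8, Σx = 167.6, Σy = 1640.3, Σx² = 3584.64, Σy² = 354847.37, Σxy = 35451.88
nΣxy − ΣxΣy = 283615.04 − 274914.28 = 8700.76
nΣx² − (Σx)² = 28677.12 − 28089.76 = 587.36; nΣy² − (Σy)² = 2838778.96 − 2690584.09 = 148194.87
r = 8700.76 / √(587.36 × 148194.87) = 8700.76 / 9329.7234 ≈ 0.933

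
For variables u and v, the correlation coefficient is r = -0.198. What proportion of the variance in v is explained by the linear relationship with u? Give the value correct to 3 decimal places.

r² = (-0.198)² = 0.039

0.039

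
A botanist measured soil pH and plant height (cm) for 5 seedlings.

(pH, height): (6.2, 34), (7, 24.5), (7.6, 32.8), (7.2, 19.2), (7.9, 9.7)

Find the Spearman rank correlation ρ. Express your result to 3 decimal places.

Rank pH: 1, 2, 4, 3, 5
Rank height: 5, 3, 4, 2, 1
d = rank(pH) − rank(height): -4, -1, 0, 1, 4; Σd² = 34
ρ = 1 − 6Σd² / [n(n²−1)] = 1 − 6×34 / (5×24) = 1 − 204/120 ≈ -0.700

-0.700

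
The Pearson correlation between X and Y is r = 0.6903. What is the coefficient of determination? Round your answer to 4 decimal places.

0.4765

r² = (0.6903)² = 0.4765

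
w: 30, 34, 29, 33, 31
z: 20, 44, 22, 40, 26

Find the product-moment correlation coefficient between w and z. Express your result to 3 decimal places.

0.965

n = 5, Σw = 157, Σz = 152, Σw² = 4947, Σz² = 5096, Σwz = 4860
nΣwz − ΣwΣz = 24300 − 23864 = 436
nΣw² − (Σw)² = 24735 − 24649 = 86; nΣz² − (Σz)² = 25480 − 23104 = 2376
r = 436 / √(86 × 2376) = 436 / 452.0354 ≈ 0.965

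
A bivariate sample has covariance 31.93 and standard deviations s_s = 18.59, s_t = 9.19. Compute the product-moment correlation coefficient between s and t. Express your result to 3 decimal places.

0.187

r = Cov(s,t) / (s_s · s_t) = 31.93 / (18.59 × 9.19)
  = 31.93 / 170.8421 ≈ 0.187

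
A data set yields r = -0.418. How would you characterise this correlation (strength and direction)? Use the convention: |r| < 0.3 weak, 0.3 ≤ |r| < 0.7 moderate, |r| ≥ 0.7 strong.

moderate negative

r = -0.418 < 0 so the relationship is negative.
|r| = 0.418, which falls in the moderate range.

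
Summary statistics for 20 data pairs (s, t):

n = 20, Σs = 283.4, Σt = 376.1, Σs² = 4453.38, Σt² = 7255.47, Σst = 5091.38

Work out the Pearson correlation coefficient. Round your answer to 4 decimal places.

-0.8411

r = (nΣst − ΣsΣt) / √[(nΣs² − (Σs)²)(nΣt² − (Σt)²)]
Numerator: 20×5091.38 − 283.4×376.1 = -4759.14
Denominator: √[(89067.6 − 80315.56)(145109.4 − 141451.21)] = √[8752.04 × 3658.19] = 5658.3235
r = -4759.14 / 5658.3235 ≈ -0.8411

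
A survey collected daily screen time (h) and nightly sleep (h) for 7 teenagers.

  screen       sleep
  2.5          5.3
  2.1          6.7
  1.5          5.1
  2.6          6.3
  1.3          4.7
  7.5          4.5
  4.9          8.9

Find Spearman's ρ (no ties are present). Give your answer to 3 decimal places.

Rank screen: 4, 3, 2, 5, 1, 7, 6
Rank sleep: 4, 6, 3, 5, 2, 1, 7
d = rank(screen) − rank(sleep): 0, -3, -1, 0, -1, 6, -1; Σd² = 48
ρ = 1 − 6Σd² / [n(n²−1)] = 1 − 6×48 / (7×48) = 1 − 288/336 ≈ 0.143

0.143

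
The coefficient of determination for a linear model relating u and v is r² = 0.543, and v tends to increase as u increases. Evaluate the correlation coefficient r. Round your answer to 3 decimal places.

0.737

|r| = √0.543 = 0.737
The association is positive, so r = 0.737.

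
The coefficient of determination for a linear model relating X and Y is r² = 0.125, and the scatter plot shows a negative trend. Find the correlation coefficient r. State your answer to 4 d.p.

-0.3536

|r| = √0.125 = 0.3536
The association is negative, so r = −0.3536.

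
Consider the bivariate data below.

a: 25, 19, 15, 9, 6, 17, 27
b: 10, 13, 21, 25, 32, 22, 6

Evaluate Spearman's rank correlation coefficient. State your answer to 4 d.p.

Rank a: 6, 5, 3, 2, 1, 4, 7
Rank b: 2, 3, 4, 6, 7, 5, 1
d = rank(a) − rank(b): 4, 2, -1, -4, -6, -1, 6; Σd² = 110
ρ = 1 − 6Σd² / [n(n²−1)] = 1 − 6×110 / (7×48) = 1 − 660/336 ≈ -0.9643

-0.9643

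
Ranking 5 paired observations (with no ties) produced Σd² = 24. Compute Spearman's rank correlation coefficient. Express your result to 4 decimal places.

ρ = 1 − 6Σd² / [n(n²−1)] = 1 − 6×24 / (5×24)
  = 1 − 144/120 = 1 − 1.20000 ≈ -0.2000

-0.2000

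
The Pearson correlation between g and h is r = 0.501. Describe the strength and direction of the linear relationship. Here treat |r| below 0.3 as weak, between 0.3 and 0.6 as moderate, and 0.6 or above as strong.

moderate positive

r = 0.501 > 0 so the relationship is positive.
|r| = 0.501, which falls in the moderate range.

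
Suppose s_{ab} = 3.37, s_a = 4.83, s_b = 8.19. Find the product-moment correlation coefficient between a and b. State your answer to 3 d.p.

0.085

r = Cov(a,b) / (s_a · s_b) = 3.37 / (4.83 × 8.19)
  = 3.37 / 39.5577 ≈ 0.085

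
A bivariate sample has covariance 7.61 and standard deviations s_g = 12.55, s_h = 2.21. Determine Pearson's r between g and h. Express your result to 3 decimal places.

0.274

r = Cov(g,h) / (s_g · s_h) = 7.61 / (12.55 × 2.21)
  = 7.61 / 27.7355 ≈ 0.274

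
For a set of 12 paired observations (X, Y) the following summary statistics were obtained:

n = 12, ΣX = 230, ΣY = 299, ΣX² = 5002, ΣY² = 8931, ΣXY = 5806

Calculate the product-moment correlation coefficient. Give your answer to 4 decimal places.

r = (nΣXY − ΣXΣY) / √[(nΣX² − (ΣX)²)(nΣY² − (ΣY)²)]
Numerator: 12×5806 − 230×299 = 902
Denominator: √[(60024 − 52900)(107172 − 89401)] = √[7124 × 17771] = 11251.6934
r = 902 / 11251.6934 ≈ 0.0802

0.0802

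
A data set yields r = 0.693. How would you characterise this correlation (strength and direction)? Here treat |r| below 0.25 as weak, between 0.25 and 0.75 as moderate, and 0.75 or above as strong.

r = 0.693 > 0 so the relationship is positive.
|r| = 0.693, which falls in the moderate range.

moderate positive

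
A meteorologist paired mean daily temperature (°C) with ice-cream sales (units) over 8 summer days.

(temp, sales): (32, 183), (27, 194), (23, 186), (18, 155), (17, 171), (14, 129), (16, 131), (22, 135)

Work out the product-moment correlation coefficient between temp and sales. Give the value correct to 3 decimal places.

n = 8, Σx = 169, Σy = 1284, Σx² = 3831, Σy² = 211014, Σxy = 27941
nΣxy − ΣxΣy = 223528 − 216996 = 6532
nΣx² − (Σx)² = 30648 − 28561 = 2087; nΣy² − (Σy)² = 1688112 − 1648656 = 39456
r = 6532 / √(2087 × 39456) = 6532 / 9074.3965 ≈ 0.720

0.720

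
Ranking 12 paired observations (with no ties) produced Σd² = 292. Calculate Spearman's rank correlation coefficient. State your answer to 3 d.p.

-0.021

ρ = 1 − 6Σd² / [n(n²−1)] = 1 − 6×292 / (12×143)
  = 1 − 1752/1716 = 1 − 1.0210 ≈ -0.021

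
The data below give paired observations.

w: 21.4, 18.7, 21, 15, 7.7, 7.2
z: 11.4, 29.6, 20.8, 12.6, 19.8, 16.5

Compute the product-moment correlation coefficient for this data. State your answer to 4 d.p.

n = 6, Σw = 91, Σz = 110.7, Σw² = 1584.78, Σz² = 2261.81, Σwz = 1694.54
nΣwz − ΣwΣz = 10167.24 − 10073.7 = 93.54
nΣw² − (Σw)² = 9508.68 − 8281 = 1227.68; nΣz² − (Σz)² = 13570.86 − 12254.49 = 1316.37
r = 93.54 / √(1227.68 × 1316.37) = 93.54 / 1271.2518 ≈ 0.0736

0.0736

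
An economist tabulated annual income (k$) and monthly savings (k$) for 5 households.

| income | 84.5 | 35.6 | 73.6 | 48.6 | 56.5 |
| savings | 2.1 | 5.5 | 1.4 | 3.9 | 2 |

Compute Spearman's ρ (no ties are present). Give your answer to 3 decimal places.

Rank income: 5, 1, 4, 2, 3
Rank savings: 3, 5, 1, 4, 2
d = rank(income) − rank(savings): 2, -4, 3, -2, 1; Σd² = 34
ρ = 1 − 6Σd² / [n(n²−1)] = 1 − 6×34 / (5×24) = 1 − 204/120 ≈ -0.700

-0.700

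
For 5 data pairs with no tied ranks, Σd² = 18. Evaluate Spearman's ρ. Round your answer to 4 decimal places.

0.1000

ρ = 1 − 6Σd² / [n(n²−1)] = 1 − 6×18 / (5×24)
  = 1 − 108/120 = 1 − 0.90000 ≈ 0.1000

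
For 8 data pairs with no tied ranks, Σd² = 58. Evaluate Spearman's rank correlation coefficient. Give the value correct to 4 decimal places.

0.3095

ρ = 1 − 6Σd² / [n(n²−1)] = 1 − 6×58 / (8×63)
  = 1 − 348/504 = 1 − 0.69048 ≈ 0.3095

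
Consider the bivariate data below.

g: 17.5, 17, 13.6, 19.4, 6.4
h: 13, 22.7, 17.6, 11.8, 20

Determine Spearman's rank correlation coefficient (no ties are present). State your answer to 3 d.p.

Rank g: 4, 3, 2, 5, 1
Rank h: 2, 5, 3, 1, 4
d = rank(g) − rank(h): 2, -2, -1, 4, -3; Σd² = 34
ρ = 1 − 6Σd² / [n(n²−1)] = 1 − 6×34 / (5×24) = 1 − 204/120 ≈ -0.700

-0.700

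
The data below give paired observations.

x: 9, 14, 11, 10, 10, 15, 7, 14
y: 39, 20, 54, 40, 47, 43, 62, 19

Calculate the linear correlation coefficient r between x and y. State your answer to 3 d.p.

-0.693

n = 8, Σx = 90, Σy = 324, Σx² = 1068, Σy² = 14700, Σxy = 3440
nΣxy − ΣxΣy = 27520 − 29160 = -1640
nΣx² − (Σx)² = 8544 − 8100 = 444; nΣy² − (Σy)² = 117600 − 104976 = 12624
r = -1640 / √(444 × 12624) = -1640 / 2367.4999 ≈ -0.693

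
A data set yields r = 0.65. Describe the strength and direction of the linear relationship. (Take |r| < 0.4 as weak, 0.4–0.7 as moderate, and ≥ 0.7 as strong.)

moderate positive

r = 0.65 > 0 so the relationship is positive.
|r| = 0.65, which falls in the moderate range.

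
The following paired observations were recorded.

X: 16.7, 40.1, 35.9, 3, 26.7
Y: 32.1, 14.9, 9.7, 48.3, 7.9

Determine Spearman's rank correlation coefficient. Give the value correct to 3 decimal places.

Rank X: 2, 5, 4, 1, 3
Rank Y: 4, 3, 2, 5, 1
d = rank(X) − rank(Y): -2, 2, 2, -4, 2; Σd² = 32
ρ = 1 − 6Σd² / [n(n²−1)] = 1 − 6×32 / (5×24) = 1 − 192/120 ≈ -0.600

-0.600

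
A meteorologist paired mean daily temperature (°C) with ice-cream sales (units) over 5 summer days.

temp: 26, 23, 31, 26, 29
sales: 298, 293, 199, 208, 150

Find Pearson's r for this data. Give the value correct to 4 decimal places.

-0.7364

n = 5, Σx = 135, Σy = 1148, Σx² = 3683, Σy² = 280018, Σxy = 30414
nΣxy − ΣxΣy = 152070 − 154980 = -2910
nΣx² − (Σx)² = 18415 − 18225 = 190; nΣy² − (Σy)² = 1400090 − 1317904 = 82186
r = -2910 / √(190 × 82186) = -2910 / 3951.6250 ≈ -0.7364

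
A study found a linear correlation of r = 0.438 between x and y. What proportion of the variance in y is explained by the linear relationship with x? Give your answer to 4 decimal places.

0.1918

r² = (0.438)² = 0.1918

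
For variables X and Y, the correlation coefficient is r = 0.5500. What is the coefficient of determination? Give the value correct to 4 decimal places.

r² = (0.5500)² = 0.3025

0.3025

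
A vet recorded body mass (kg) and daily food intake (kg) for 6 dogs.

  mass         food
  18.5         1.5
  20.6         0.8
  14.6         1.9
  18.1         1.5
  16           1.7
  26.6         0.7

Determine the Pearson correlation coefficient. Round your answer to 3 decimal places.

n = 6, Σx = 114.4, Σy = 8.1, Σx² = 2270.94, Σy² = 12.13, Σxy = 144.94
nΣxy − ΣxΣy = 869.64 − 926.64 = -57
nΣx² − (Σx)² = 13625.64 − 13087.36 = 538.28; nΣy² − (Σy)² = 72.78 − 65.61 = 7.17
r = -57 / √(538.28 × 7.17) = -57 / 62.1246 ≈ -0.918

-0.918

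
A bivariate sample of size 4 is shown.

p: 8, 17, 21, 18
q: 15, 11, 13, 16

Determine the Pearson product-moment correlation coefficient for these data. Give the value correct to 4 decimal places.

-0.3223

n = 4, Σp = 64, Σq = 55, Σp² = 1118, Σq² = 771, Σpq = 868
nΣpq − ΣpΣq = 3472 − 3520 = -48
nΣp² − (Σp)² = 4472 − 4096 = 376; nΣq² − (Σq)² = 3084 − 3025 = 59
r = -48 / √(376 × 59) = -48 / 148.9429 ≈ -0.3223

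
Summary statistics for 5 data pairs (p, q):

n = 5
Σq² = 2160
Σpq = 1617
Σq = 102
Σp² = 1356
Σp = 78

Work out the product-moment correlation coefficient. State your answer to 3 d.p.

r = (nΣpq − ΣpΣq) / √[(nΣp² − (Σp)²)(nΣq² − (Σq)²)]
Numerator: 5×1617 − 78×102 = 129
Denominator: √[(6780 − 6084)(10800 − 10404)] = √[696 × 396] = 524.9914
r = 129 / 524.9914 ≈ 0.246

0.246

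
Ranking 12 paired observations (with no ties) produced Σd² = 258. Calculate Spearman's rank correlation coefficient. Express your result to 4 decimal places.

ρ = 1 − 6Σd² / [n(n²−1)] = 1 − 6×258 / (12×143)
  = 1 − 1548/1716 = 1 − 0.90210 ≈ 0.0979

0.0979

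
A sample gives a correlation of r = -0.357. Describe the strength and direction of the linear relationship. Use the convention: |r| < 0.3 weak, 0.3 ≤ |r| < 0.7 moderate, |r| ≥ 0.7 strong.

r = -0.357 < 0 so the relationship is negative.
|r| = 0.357, which falls in the moderate range.

moderate negative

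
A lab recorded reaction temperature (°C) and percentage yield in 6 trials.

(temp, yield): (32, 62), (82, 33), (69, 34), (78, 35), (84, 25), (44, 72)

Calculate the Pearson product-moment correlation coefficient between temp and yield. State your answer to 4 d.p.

-0.9227

n = 6, Σx = 389, Σy = 261, Σx² = 27585, Σy² = 13123, Σxy = 15034
nΣxy − ΣxΣy = 90204 − 101529 = -11325
nΣx² − (Σx)² = 165510 − 151321 = 14189; nΣy² − (Σy)² = 78738 − 68121 = 10617
r = -11325 / √(14189 × 10617) = -11325 / 12273.7367 ≈ -0.9227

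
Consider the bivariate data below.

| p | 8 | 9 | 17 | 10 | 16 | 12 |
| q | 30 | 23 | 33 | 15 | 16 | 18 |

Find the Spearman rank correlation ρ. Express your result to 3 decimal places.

0.029

Rank p: 1, 2, 6, 3, 5, 4
Rank q: 5, 4, 6, 1, 2, 3
d = rank(p) − rank(q): -4, -2, 0, 2, 3, 1; Σd² = 34
ρ = 1 − 6Σd² / [n(n²−1)] = 1 − 6×34 / (6×35) = 1 − 204/210 ≈ 0.029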